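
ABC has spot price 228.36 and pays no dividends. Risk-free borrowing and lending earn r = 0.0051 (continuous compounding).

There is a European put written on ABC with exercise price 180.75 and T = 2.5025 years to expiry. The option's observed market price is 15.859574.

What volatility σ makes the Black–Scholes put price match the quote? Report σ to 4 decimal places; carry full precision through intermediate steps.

sigma = 0.2790

At σ = 0.2790 the Black–Scholes value reproduces the quote:
σ√T = 0.279·√2.5025 = 0.441358
d₁ = (ln(S/K) + (r+σ²/2)T) / (σ√T) = (ln(228.36/180.75) + (0.0051+0.279²/2)·2.5025) / 0.441358 = (0.233808 + 0.110161) / 0.441358 = 0.779344
d₂ = d₁ − σ√T = 0.779344 − 0.441358 = 0.337985
e^{−rT} = 0.987318
N(−d₁) = 0.217889,  N(−d₂) = 0.367687
V = K·e^{−rT}·N(−d₂) − S·N(−d₁) = 65.616623 − 49.757049 = 15.859574 (equal to the quote); since ∂V/∂σ > 0 for all σ, the implied volatility is unique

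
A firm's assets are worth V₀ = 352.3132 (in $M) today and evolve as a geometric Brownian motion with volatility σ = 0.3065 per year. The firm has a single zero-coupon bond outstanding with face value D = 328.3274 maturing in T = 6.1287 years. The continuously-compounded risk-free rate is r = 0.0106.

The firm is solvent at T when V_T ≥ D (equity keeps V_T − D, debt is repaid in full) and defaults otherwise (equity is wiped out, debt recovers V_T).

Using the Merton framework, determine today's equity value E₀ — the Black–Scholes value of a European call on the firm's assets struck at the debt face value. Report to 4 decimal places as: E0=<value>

E0=121.3402

With assets at 352.3132 and a single debt payment of 328.3274 at 6.1287 years:
d₁ = [ln(V₀/D) + (r + σ²/2)T] / (σ√T)
   = [ln(352.3132/328.3274) + (0.0106 + 0.5·0.3065²)·6.1287] / (0.3065·√6.1287)
   = [0.070509 + 0.352836] / 0.758778 = 0.557931
d₂ = d₁ − σ√T = 0.557931 − 0.758778 = -0.200847
N(d₁) = 0.711554,  N(d₂) = 0.420409,  e^(−rT) = 0.937101
E₀ = V₀·N(d₁) − D·e^(−rT)·N(d₂)
   = 352.3132·0.711554 − 328.3274·0.937101·0.420409 = 121.340176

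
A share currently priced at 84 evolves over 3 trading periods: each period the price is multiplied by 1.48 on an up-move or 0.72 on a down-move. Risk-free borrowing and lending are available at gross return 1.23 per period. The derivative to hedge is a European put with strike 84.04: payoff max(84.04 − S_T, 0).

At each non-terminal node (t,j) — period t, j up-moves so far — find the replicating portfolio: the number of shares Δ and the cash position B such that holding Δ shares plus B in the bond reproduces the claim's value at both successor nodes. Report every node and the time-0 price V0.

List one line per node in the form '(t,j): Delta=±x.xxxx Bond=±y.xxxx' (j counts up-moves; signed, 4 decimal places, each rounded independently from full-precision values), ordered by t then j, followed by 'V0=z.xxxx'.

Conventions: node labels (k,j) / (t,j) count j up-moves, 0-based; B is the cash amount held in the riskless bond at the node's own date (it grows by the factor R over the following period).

Arbitrage-free pricing uses the up-move probability p* = (R−d)/(u−d) = 0.6711, discounting each step at R = 1.23.
Expiry values: V(3,0)=52.6872, V(3,1)=19.5925, V(3,2)=0.0000, V(3,3)=0.0000
  t=2,j=0: stock 43.5456 → up 64.4475 (V=19.5925), down 31.3528 (V=52.6872). Price 24.7796; hedge Δ=-1.0000, bond B=68.3252.
  t=2,j=1: stock 89.5104 → up 132.4754 (V=0.0000), down 64.4475 (V=19.5925). Price 5.2398; hedge Δ=-0.2880, bond B=31.0194.
  t=2,j=2: stock 183.9936 → up 272.3105 (V=0.0000), down 132.4754 (V=0.0000). Price 0.0000; hedge Δ=0.0000, bond B=0.0000.
  t=1,j=0: stock 60.4800 → up 89.5104 (V=5.2398), down 43.5456 (V=24.7796). Price 9.4856; hedge Δ=-0.4251, bond B=35.1960.
  t=1,j=1: stock 124.3200 → up 183.9936 (V=0.0000), down 89.5104 (V=5.2398). Price 1.4013; hedge Δ=-0.0555, bond B=8.2957.
  t=0,j=0: stock 84.0000 → up 124.3200 (V=1.4013), down 60.4800 (V=9.4856). Price 3.3013; hedge Δ=-0.1266, bond B=13.9386.
Verification: the root portfolio costs Δ(0,0)·S0 + B(0,0) = 3.3013, matching V0.

(0,0): Delta=-0.1266 Bond=13.9386
(1,0): Delta=-0.4251 Bond=35.1960
(1,1): Delta=-0.0555 Bond=8.2957
(2,0): Delta=-1.0000 Bond=68.3252
(2,1): Delta=-0.2880 Bond=31.0194
(2,2): Delta=0.0000 Bond=0.0000
V0=3.3013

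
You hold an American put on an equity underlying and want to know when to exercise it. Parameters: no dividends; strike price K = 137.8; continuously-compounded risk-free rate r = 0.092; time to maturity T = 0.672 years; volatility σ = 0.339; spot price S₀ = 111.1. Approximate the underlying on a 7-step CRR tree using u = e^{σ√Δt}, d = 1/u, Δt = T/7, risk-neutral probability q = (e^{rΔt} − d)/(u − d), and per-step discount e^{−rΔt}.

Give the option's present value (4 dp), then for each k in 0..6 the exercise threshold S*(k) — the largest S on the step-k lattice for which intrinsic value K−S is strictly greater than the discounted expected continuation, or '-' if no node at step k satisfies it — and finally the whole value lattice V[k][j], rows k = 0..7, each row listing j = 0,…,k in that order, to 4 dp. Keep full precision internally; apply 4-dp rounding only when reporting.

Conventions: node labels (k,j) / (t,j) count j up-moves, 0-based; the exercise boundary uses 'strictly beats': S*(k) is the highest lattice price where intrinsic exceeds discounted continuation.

Δt=0.09600, u=1.11075, d=0.90029, q=0.51592, disc=e^(-rΔt)=0.99121
k=7 terminal: V=max(K-S,0) → 84.5401 72.0898 56.7290 37.7775 14.3957 0.0000 0.0000 0.0000
k=6: j=0 S=59.1584 intr=78.6416 cont=77.4299 V=78.6416[EX]; j=1 S=72.9876 intr=64.8124 cont=63.6007 V=64.8124[EX]; j=2 S=90.0496 intr=47.7504 cont=46.5388 V=47.7504[EX]; j=3 S=111.1000 intr=26.7000 cont=25.4883 V=26.7000[EX]; j=4 S=137.0713 intr=0.7287 cont=6.9074 V=6.9074[hold]; j=5 S=169.1138 intr=0.0000 cont=0.0000 V=0.0000[hold]; j=6 S=208.6467 intr=0.0000 cont=0.0000 V=0.0000[hold]  S*(6)=111.1000
k=5: j=0 S=65.7102 intr=72.0898 cont=70.8781 V=72.0898[EX]; j=1 S=81.0710 intr=56.7290 cont=55.5174 V=56.7290[EX]; j=2 S=100.0225 intr=37.7775 cont=36.5658 V=37.7775[EX]; j=3 S=123.4043 intr=14.3957 cont=16.3437 V=16.3437[hold]; j=4 S=152.2519 intr=0.0000 cont=3.3144 V=3.3144[hold]; j=5 S=187.8431 intr=0.0000 cont=0.0000 V=0.0000[hold]  S*(5)=100.0225
k=4: j=0 S=72.9876 intr=64.8124 cont=63.6007 V=64.8124[EX]; j=1 S=90.0496 intr=47.7504 cont=46.5388 V=47.7504[EX]; j=2 S=111.1000 intr=26.7000 cont=26.4845 V=26.7000[EX]; j=3 S=137.0713 intr=0.7287 cont=9.5370 V=9.5370[hold]; j=4 S=169.1138 intr=0.0000 cont=1.5903 V=1.5903[hold]  S*(4)=111.1000
k=3: j=0 S=81.0710 intr=56.7290 cont=55.5174 V=56.7290[EX]; j=1 S=100.0225 intr=37.7775 cont=36.5658 V=37.7775[EX]; j=2 S=123.4043 intr=14.3957 cont=17.6884 V=17.6884[hold]; j=3 S=152.2519 intr=0.0000 cont=5.3894 V=5.3894[hold]  S*(3)=100.0225
k=2: j=0 S=90.0496 intr=47.7504 cont=46.5388 V=47.7504[EX]; j=1 S=111.1000 intr=26.7000 cont=27.1721 V=27.1721[hold]; j=2 S=137.0713 intr=0.7287 cont=11.2434 V=11.2434[hold]  S*(2)=90.0496
k=1: j=0 S=100.0225 intr=37.7775 cont=36.8072 V=37.7775[EX]; j=1 S=123.4043 intr=14.3957 cont=18.7876 V=18.7876[hold]  S*(1)=100.0225
k=0: j=0 S=111.1000 intr=26.7000 cont=27.7342 V=27.7342[hold]  S*(0)=-

price = 27.7342
boundary = - 100.0225 90.0496 100.0225 111.1000 100.0225 111.1000
tree:
27.7342
37.7775 18.7876
47.7504 27.1721 11.2434
56.7290 37.7775 17.6884 5.3894
64.8124 47.7504 26.7000 9.5370 1.5903
72.0898 56.7290 37.7775 16.3437 3.3144 0.0000
78.6416 64.8124 47.7504 26.7000 6.9074 0.0000 0.0000
84.5401 72.0898 56.7290 37.7775 14.3957 0.0000 0.0000 0.0000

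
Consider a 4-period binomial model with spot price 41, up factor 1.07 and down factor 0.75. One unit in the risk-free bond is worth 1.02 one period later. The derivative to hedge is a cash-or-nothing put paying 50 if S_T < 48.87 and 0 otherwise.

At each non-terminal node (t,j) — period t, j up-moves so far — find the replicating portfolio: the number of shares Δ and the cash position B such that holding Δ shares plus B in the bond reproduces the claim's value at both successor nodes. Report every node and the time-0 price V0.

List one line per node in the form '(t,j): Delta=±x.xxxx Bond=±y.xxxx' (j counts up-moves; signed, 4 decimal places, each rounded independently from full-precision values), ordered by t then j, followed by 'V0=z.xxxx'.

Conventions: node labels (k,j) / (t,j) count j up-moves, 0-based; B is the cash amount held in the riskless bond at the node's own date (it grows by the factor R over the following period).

Risk-neutral probability p* = (R−d)/(u−d) = (1.02−0.75)/(1.07−0.75) = 0.8437.
Terminal payoffs: V(4,0)=50.0000, V(4,1)=50.0000, V(4,2)=50.0000, V(4,3)=50.0000, V(4,4)=0.0000
(3,0): S=17.2969. Δ = (V_up−V_dn)/(S_up−S_dn) = (50.0000−50.0000)/(18.5077−12.9727) = 0.0000. V = [p*·50.0000 + (1−p*)·50.0000]/1.02 = 49.0196. B = V − Δ·S = 49.0196.
(3,1): S=24.6769. Δ = (V_up−V_dn)/(S_up−S_dn) = (50.0000−50.0000)/(26.4043−18.5077) = 0.0000. V = [p*·50.0000 + (1−p*)·50.0000]/1.02 = 49.0196. B = V − Δ·S = 49.0196.
(3,2): S=35.2057. Δ = (V_up−V_dn)/(S_up−S_dn) = (50.0000−50.0000)/(37.6701−26.4043) = 0.0000. V = [p*·50.0000 + (1−p*)·50.0000]/1.02 = 49.0196. B = V − Δ·S = 49.0196.
(3,3): S=50.2268. Δ = (V_up−V_dn)/(S_up−S_dn) = (0.0000−50.0000)/(53.7426−37.6701) = -3.1109. V = [p*·0.0000 + (1−p*)·50.0000]/1.02 = 7.6593. B = V − Δ·S = 163.9093.
(2,0): S=23.0625. Δ = (V_up−V_dn)/(S_up−S_dn) = (49.0196−49.0196)/(24.6769−17.2969) = 0.0000. V = [p*·49.0196 + (1−p*)·49.0196]/1.02 = 48.0584. B = V − Δ·S = 48.0584.
(2,1): S=32.9025. Δ = (V_up−V_dn)/(S_up−S_dn) = (49.0196−49.0196)/(35.2057−24.6769) = 0.0000. V = [p*·49.0196 + (1−p*)·49.0196]/1.02 = 48.0584. B = V − Δ·S = 48.0584.
(2,2): S=46.9409. Δ = (V_up−V_dn)/(S_up−S_dn) = (7.6593−49.0196)/(50.2268−35.2057) = -2.7535. V = [p*·7.6593 + (1−p*)·49.0196]/1.02 = 13.8450. B = V − Δ·S = 143.0959.
(1,0): S=30.7500. Δ = (V_up−V_dn)/(S_up−S_dn) = (48.0584−48.0584)/(32.9025−23.0625) = 0.0000. V = [p*·48.0584 + (1−p*)·48.0584]/1.02 = 47.1161. B = V − Δ·S = 47.1161.
(1,1): S=43.8700. Δ = (V_up−V_dn)/(S_up−S_dn) = (13.8450−48.0584)/(46.9409−32.9025) = -2.4371. V = [p*·13.8450 + (1−p*)·48.0584]/1.02 = 18.8145. B = V − Δ·S = 125.7316.
(0,0): S=41.0000. Δ = (V_up−V_dn)/(S_up−S_dn) = (18.8145−47.1161)/(43.8700−30.7500) = -2.1571. V = [p*·18.8145 + (1−p*)·47.1161]/1.02 = 22.7810. B = V − Δ·S = 111.2235.
Check: Δ(0,0)·S0 + B(0,0) = 22.7810 = V0.

(0,0): Delta=-2.1571 Bond=111.2235
(1,0): Delta=0.0000 Bond=47.1161
(1,1): Delta=-2.4371 Bond=125.7316
(2,0): Delta=0.0000 Bond=48.0584
(2,1): Delta=0.0000 Bond=48.0584
(2,2): Delta=-2.7535 Bond=143.0959
(3,0): Delta=0.0000 Bond=49.0196
(3,1): Delta=0.0000 Bond=49.0196
(3,2): Delta=0.0000 Bond=49.0196
(3,3): Delta=-3.1109 Bond=163.9093
V0=22.7810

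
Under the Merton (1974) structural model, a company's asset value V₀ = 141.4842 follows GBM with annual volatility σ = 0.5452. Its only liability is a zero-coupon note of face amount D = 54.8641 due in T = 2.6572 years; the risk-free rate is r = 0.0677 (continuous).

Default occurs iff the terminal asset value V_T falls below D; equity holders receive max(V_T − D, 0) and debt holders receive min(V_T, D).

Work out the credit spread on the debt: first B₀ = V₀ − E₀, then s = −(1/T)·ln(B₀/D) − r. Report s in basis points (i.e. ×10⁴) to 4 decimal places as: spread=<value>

spread=277.3542

Equity is a call on the firm's assets struck at D = 54.8641:
d₁ = [ln(V₀/D) + (r + σ²/2)T] / (σ√T)
   = [ln(141.4842/54.8641) + (0.0677 + 0.5·0.5452²)·2.6572] / (0.5452·√2.6572)
   = [0.947329 + 0.574810] / 0.888726 = 1.712719
d₂ = d₁ − σ√T = 1.712719 − 0.888726 = 0.823993
N(d₁) = 0.956618,  N(d₂) = 0.795028,  e^(−rT) = 0.835360
E₀ = V₀·N(d₁) − D·e^(−rT)·N(d₂)
   = 141.4842·0.956618 − 54.8641·0.835360·0.795028 = 98.909157
B₀ = V₀ − E₀ = 141.4842 − 98.909157 = 42.575043
spread = −(1/T)·ln(B₀/D) − r = −(1/2.6572)·ln(42.575043/54.8641) − 0.0677 = 0.02773542
in basis points: 0.02773542 × 10⁴ = 277.3542 bp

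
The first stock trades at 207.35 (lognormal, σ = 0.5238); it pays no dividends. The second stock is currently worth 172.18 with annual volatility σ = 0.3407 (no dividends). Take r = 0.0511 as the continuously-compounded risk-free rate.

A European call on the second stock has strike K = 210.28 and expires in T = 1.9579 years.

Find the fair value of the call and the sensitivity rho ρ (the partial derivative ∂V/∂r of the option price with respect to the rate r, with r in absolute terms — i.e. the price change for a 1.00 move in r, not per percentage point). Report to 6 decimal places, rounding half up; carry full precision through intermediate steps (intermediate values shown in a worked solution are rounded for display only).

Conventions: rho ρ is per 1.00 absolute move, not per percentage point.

price = 25.833229
ρ = 121.864274

σ√T = 0.3407·√1.9579 = 0.476724
d₁ = (ln(S/K) + (r+σ²/2)T) / (σ√T) = (ln(172.18/210.28) + (0.0511+0.3407²/2)·1.9579) / 0.476724 = (-0.199900 + 0.213682) / 0.476724 = 0.028910
d₂ = d₁ − σ√T = 0.028910 − 0.476724 = -0.447814
e^{−rT} = 0.904793
N(d₁) = 0.511532,  N(d₂) = 0.327144
Call price V = S·N(d₁) − K·e^{−rT}·N(d₂) = 88.075567 − 62.242338 = 25.833229
ρ = K·T·e^{−rT}·N(d₂) = 121.864274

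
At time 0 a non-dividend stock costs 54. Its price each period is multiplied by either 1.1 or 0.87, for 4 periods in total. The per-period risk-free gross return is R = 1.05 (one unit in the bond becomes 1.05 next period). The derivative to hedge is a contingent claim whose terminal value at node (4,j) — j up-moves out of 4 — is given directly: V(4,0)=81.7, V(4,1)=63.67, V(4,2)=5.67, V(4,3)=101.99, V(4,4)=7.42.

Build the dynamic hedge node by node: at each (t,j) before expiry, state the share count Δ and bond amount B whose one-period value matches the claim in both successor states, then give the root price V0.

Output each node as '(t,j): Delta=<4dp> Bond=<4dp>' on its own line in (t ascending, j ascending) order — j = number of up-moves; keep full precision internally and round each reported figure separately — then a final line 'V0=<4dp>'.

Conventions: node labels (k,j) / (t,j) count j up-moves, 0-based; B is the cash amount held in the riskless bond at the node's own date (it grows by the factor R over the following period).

No-arbitrage ⇒ martingale measure with p* = (R−d)/(u−d) = 0.7826.
Terminal payoffs: V(4,0)=81.7000, V(4,1)=63.6700, V(4,2)=5.6700, V(4,3)=101.9900, V(4,4)=7.4200
Node (3,0) S=35.5592: V=(p*·63.6700+(1−p*)·81.7000)/1.05=64.3710; Δ=(63.6700−81.7000)/(39.1151−30.9365)=-2.2045; B=V−Δ·S=142.7623
Node (3,1) S=44.9599: V=(p*·5.6700+(1−p*)·63.6700)/1.05=17.4083; Δ=(5.6700−63.6700)/(49.4558−39.1151)=-5.6089; B=V−Δ·S=269.5822
Node (3,2) S=56.8458: V=(p*·101.9900+(1−p*)·5.6700)/1.05=77.1913; Δ=(101.9900−5.6700)/(62.5304−49.4558)=7.3670; B=V−Δ·S=-341.5913
Node (3,3) S=71.8740: V=(p*·7.4200+(1−p*)·101.9900)/1.05=26.6464; Δ=(7.4200−101.9900)/(79.0614−62.5304)=-5.7208; B=V−Δ·S=437.8203
Node (2,0) S=40.8726: V=(p*·17.4083+(1−p*)·64.3710)/1.05=26.3024; Δ=(17.4083−64.3710)/(44.9599−35.5592)=-4.9957; B=V−Δ·S=230.4882
Node (2,1) S=51.6780: V=(p*·77.1913+(1−p*)·17.4083)/1.05=61.1381; Δ=(77.1913−17.4083)/(56.8458−44.9599)=5.0297; B=V−Δ·S=-198.7881
Node (2,2) S=65.3400: V=(p*·26.6464+(1−p*)·77.1913)/1.05=35.8423; Δ=(26.6464−77.1913)/(71.8740−56.8458)=-3.3633; B=V−Δ·S=255.6028
Node (1,0) S=46.9800: V=(p*·61.1381+(1−p*)·26.3024)/1.05=51.0144; Δ=(61.1381−26.3024)/(51.6780−40.8726)=3.2239; B=V−Δ·S=-100.4449
Node (1,1) S=59.4000: V=(p*·35.8423+(1−p*)·61.1381)/1.05=39.3727; Δ=(35.8423−61.1381)/(65.3400−51.6780)=-1.8515; B=V−Δ·S=149.3545
Node (0,0) S=54.0000: V=(p*·39.3727+(1−p*)·51.0144)/1.05=39.9081; Δ=(39.3727−51.0144)/(59.4000−46.9800)=-0.9373; B=V−Δ·S=90.5241
Verification: the root portfolio costs Δ(0,0)·S0 + B(0,0) = 39.9081, matching V0.

(0,0): Delta=-0.9373 Bond=90.5241
(1,0): Delta=3.2239 Bond=-100.4449
(1,1): Delta=-1.8515 Bond=149.3545
(2,0): Delta=-4.9957 Bond=230.4882
(2,1): Delta=5.0297 Bond=-198.7881
(2,2): Delta=-3.3633 Bond=255.6028
(3,0): Delta=-2.2045 Bond=142.7623
(3,1): Delta=-5.6089 Bond=269.5822
(3,2): Delta=7.3670 Bond=-341.5913
(3,3): Delta=-5.7208 Bond=437.8203
V0=39.9081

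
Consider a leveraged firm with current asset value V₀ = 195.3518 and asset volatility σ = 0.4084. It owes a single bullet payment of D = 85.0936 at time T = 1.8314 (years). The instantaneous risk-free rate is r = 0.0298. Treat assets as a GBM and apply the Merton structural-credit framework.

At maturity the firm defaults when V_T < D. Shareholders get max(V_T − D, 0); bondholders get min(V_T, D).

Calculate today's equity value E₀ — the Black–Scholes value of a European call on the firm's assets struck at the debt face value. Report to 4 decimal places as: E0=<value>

E0=116.3358

Work the structural quantities from V₀ = 195.3518 against face 85.0936:
d₁ = [ln(V₀/D) + (r + σ²/2)T] / (σ√T)
   = [ln(195.3518/85.0936) + (0.0298 + 0.5·0.4084²)·1.8314] / (0.4084·√1.8314)
   = [0.831050 + 0.207306] / 0.552685 = 1.878750
d₂ = d₁ − σ√T = 1.878750 − 0.552685 = 1.326065
N(d₁) = 0.969861,  N(d₂) = 0.907591,  e^(−rT) = 0.946887
E₀ = V₀·N(d₁) − D·e^(−rT)·N(d₂)
   = 195.3518·0.969861 − 85.0936·0.946887·0.907591 = 116.335787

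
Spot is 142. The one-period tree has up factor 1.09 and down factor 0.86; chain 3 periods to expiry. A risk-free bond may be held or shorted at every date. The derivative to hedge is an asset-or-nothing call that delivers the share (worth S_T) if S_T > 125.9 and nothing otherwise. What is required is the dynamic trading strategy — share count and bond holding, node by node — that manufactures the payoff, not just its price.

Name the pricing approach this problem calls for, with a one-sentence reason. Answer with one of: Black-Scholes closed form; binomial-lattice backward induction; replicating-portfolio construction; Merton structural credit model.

framework: replicating-portfolio construction

Key observation: a price alone would not answer the question — the per-node share/bond construction on the spot-142, 1.09/0.86 tree is required, and only the replicating-portfolio method yields it.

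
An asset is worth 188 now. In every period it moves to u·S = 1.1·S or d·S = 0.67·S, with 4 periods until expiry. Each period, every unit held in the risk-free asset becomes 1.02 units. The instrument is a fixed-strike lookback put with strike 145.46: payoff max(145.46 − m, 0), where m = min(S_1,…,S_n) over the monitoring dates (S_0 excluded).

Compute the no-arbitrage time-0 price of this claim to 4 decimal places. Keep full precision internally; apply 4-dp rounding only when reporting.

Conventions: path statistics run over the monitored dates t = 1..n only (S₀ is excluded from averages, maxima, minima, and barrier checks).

price = 10.4850

Risk-neutral up-probability p* = (R−d)/(u−d) = (1.02−0.67)/(1.1−0.67) = 0.8140; the claim prices as the p*-weighted sum of path payoffs discounted by R^4.
Enumerate all 2^4 = 16 price paths (U = up ×1.1, D = down ×0.67); each path with k up-moves has probability p*^k·(1−p*)^(4−k).
DDDD: m=37.8841, payoff=107.5759, prob=0.001198
UDDD: m=62.1978, payoff=83.2622, prob=0.005242
DUDD: m=62.1978, payoff=83.2622, prob=0.005242
UUDD: m=102.1158, payoff=43.3442, prob=0.022932
DDUD: m=62.1978, payoff=83.2622, prob=0.005242
UDUD: m=102.1158, payoff=43.3442, prob=0.022932
DUUD: m=102.1158, payoff=43.3442, prob=0.022932
UUUD: m=167.6528, payoff=0.0000, prob=0.100328
DDDU: m=56.5434, payoff=88.9166, prob=0.005242
UDDU: m=92.8325, payoff=52.6275, prob=0.022932
DUDU: m=92.8325, payoff=52.6275, prob=0.022932
UUDU: m=152.4116, payoff=0.0000, prob=0.100328
DDUU: m=84.3932, payoff=61.0668, prob=0.022932
UDUU: m=138.5560, payoff=6.9040, prob=0.100328
DUUU: m=125.9600, payoff=19.5000, prob=0.100328
UUUU: m=206.8000, payoff=0.0000, prob=0.438933
Price = Σ prob·payoff / R^4 = 11.349287 / 1.082432 = 10.4850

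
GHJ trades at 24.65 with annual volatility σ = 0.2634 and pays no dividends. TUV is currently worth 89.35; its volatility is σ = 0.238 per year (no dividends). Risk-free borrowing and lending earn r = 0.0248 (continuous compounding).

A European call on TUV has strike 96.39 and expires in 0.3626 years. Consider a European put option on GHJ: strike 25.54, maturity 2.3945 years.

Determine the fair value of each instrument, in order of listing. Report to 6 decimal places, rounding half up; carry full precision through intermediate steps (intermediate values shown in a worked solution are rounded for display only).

[TUV call K=96.39]
σ√T = 0.238·√0.3626 = 0.143315
d₁ = (ln(S/K) + (r+σ²/2)T) / (σ√T) = (ln(89.35/96.39) + (0.0248+0.238²/2)·0.3626) / 0.143315 = (-0.075841 + 0.019262) / 0.143315 = -0.394790
d₂ = d₁ − σ√T = -0.394790 − 0.143315 = -0.538104
e^{−rT} = 0.991048
N(d₁) = 0.346499,  N(d₂) = 0.295252
price = S·N(d₁) − K·e^{−rT}·N(d₂) = 30.959690 − 28.204613 = 2.755077
[GHJ put K=25.54]
σ√T = 0.2634·√2.3945 = 0.407590
d₁ = (ln(S/K) + (r+σ²/2)T) / (σ√T) = (ln(24.65/25.54) + (0.0248+0.2634²/2)·2.3945) / 0.407590 = (-0.035469 + 0.142448) / 0.407590 = 0.262468
d₂ = d₁ − σ√T = 0.262468 − 0.407590 = -0.145122
e^{−rT} = 0.942345
N(−d₁) = 0.396480,  N(−d₂) = 0.557693
price = K·e^{−rT}·N(−d₂) − S·N(−d₁) = 13.422263 − 9.773238 = 3.649025

price(TUV call K=96.39) = 2.755077
price(GHJ put K=25.54) = 3.649025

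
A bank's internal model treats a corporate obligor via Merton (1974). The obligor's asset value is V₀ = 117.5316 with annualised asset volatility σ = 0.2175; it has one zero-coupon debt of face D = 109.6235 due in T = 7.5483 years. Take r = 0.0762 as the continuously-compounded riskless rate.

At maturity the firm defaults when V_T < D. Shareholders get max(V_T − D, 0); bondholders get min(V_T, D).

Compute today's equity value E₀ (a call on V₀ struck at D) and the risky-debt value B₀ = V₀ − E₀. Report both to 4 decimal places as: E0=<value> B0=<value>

Work the structural quantities from V₀ = 117.5316 against face 109.6235:
d₁ = [ln(V₀/D) + (r + σ²/2)T] / (σ√T)
   = [ln(117.5316/109.6235) + (0.0762 + 0.5·0.2175²)·7.5483] / (0.2175·√7.5483)
   = [0.069655 + 0.753721] / 0.597563 = 1.377891
d₂ = d₁ − σ√T = 1.377891 − 0.597563 = 0.780328
N(d₁) = 0.915881,  N(d₂) = 0.782401,  e^(−rT) = 0.562603
E₀ = V₀·N(d₁) − D·e^(−rT)·N(d₂)
   = 117.5316·0.915881 − 109.6235·0.562603·0.782401 = 59.390793
B₀ = V₀ − E₀ = 117.5316 − 59.390793 = 58.140807

E0=59.3908 B0=58.1408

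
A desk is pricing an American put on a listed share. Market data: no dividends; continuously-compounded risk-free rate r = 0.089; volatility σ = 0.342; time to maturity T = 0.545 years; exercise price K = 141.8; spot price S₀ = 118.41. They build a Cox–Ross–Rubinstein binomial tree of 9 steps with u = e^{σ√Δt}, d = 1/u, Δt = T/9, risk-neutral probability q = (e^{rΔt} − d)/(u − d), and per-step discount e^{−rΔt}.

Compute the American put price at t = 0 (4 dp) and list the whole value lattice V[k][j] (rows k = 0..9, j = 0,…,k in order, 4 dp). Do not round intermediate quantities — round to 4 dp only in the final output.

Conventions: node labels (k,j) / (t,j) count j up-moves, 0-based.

params: Δt=0.06056 u=1.08780 d=0.91928 q=0.51104 e^(-rΔt)=0.99463
t_9 payoffs: 86.2814 76.1041 64.0611 49.8105 32.9475 12.9933 0.0000 0.0000 0.0000 0.0000
k=8: node(8,0) S=60.3932 payoff=81.4068 vs cont=80.6446 → 81.4068 [stop]  node(8,1) S=71.4642 payoff=70.3358 vs cont=69.5737 → 70.3358 [stop]  node(8,2) S=84.5646 payoff=57.2354 vs cont=56.4733 → 57.2354 [stop]  node(8,3) S=100.0664 payoff=41.7336 vs cont=40.9714 → 41.7336 [stop]  node(8,4) S=118.4100 payoff=23.3900 vs cont=22.6278 → 23.3900 [stop]  node(8,5) S=140.1162 payoff=1.6838 vs cont=6.3191 → 6.3191 [wait]  node(8,6) S=165.8015 payoff=0.0000 vs cont=0.0000 → 0.0000 [wait]  node(8,7) S=196.1952 payoff=0.0000 vs cont=0.0000 → 0.0000 [wait]  node(8,8) S=232.1605 payoff=0.0000 vs cont=0.0000 → 0.0000 [wait]
k=7: node(7,0) S=65.6959 payoff=76.1041 vs cont=75.3419 → 76.1041 [stop]  node(7,1) S=77.7389 payoff=64.0611 vs cont=63.2989 → 64.0611 [stop]  node(7,2) S=91.9895 payoff=49.8105 vs cont=49.0483 → 49.8105 [stop]  node(7,3) S=108.8525 payoff=32.9475 vs cont=32.1853 → 32.9475 [stop]  node(7,4) S=128.8067 payoff=12.9933 vs cont=14.5872 → 14.5872 [wait]  node(7,5) S=152.4187 payoff=0.0000 vs cont=3.0732 → 3.0732 [wait]  node(7,6) S=180.3592 payoff=0.0000 vs cont=0.0000 → 0.0000 [wait]  node(7,7) S=213.4216 payoff=0.0000 vs cont=0.0000 → 0.0000 [wait]
k=6: node(6,0) S=71.4642 payoff=70.3358 vs cont=69.5737 → 70.3358 [stop]  node(6,1) S=84.5646 payoff=57.2354 vs cont=56.4733 → 57.2354 [stop]  node(6,2) S=100.0664 payoff=41.7336 vs cont=40.9714 → 41.7336 [stop]  node(6,3) S=118.4100 payoff=23.3900 vs cont=23.4380 → 23.4380 [wait]  node(6,4) S=140.1162 payoff=1.6838 vs cont=8.6563 → 8.6563 [wait]  node(6,5) S=165.8015 payoff=0.0000 vs cont=1.4946 → 1.4946 [wait]  node(6,6) S=196.1952 payoff=0.0000 vs cont=0.0000 → 0.0000 [wait]
k=5: node(5,0) S=77.7389 payoff=64.0611 vs cont=63.2989 → 64.0611 [stop]  node(5,1) S=91.9895 payoff=49.8105 vs cont=49.0483 → 49.8105 [stop]  node(5,2) S=108.8525 payoff=32.9475 vs cont=32.2097 → 32.9475 [stop]  node(5,3) S=128.8067 payoff=12.9933 vs cont=15.7986 → 15.7986 [wait]  node(5,4) S=152.4187 payoff=0.0000 vs cont=4.9695 → 4.9695 [wait]  node(5,5) S=180.3592 payoff=0.0000 vs cont=0.7269 → 0.7269 [wait]
k=4: node(4,0) S=84.5646 payoff=57.2354 vs cont=56.4733 → 57.2354 [stop]  node(4,1) S=100.0664 payoff=41.7336 vs cont=40.9714 → 41.7336 [stop]  node(4,2) S=118.4100 payoff=23.3900 vs cont=24.0537 → 24.0537 [wait]  node(4,3) S=140.1162 payoff=1.6838 vs cont=10.2093 → 10.2093 [wait]  node(4,4) S=165.8015 payoff=0.0000 vs cont=2.7863 → 2.7863 [wait]
k=3: node(3,0) S=91.9895 payoff=49.8105 vs cont=49.0483 → 49.8105 [stop]  node(3,1) S=108.8525 payoff=32.9475 vs cont=32.5227 → 32.9475 [stop]  node(3,2) S=128.8067 payoff=12.9933 vs cont=16.8874 → 16.8874 [wait]  node(3,3) S=152.4187 payoff=0.0000 vs cont=6.3814 → 6.3814 [wait]
k=2: node(2,0) S=100.0664 payoff=41.7336 vs cont=40.9714 → 41.7336 [stop]  node(2,1) S=118.4100 payoff=23.3900 vs cont=24.6072 → 24.6072 [wait]  node(2,2) S=140.1162 payoff=1.6838 vs cont=11.4565 → 11.4565 [wait]
k=1: node(1,0) S=108.8525 payoff=32.9475 vs cont=32.8040 → 32.9475 [stop]  node(1,1) S=128.8067 payoff=12.9933 vs cont=17.7905 → 17.7905 [wait]
k=0: node(0,0) S=118.4100 payoff=23.3900 vs cont=25.0662 → 25.0662 [wait]

price = 25.0662
tree:
25.0662
32.9475 17.7905
41.7336 24.6072 11.4565
49.8105 32.9475 16.8874 6.3814
57.2354 41.7336 24.0537 10.2093 2.7863
64.0611 49.8105 32.9475 15.7986 4.9695 0.7269
70.3358 57.2354 41.7336 23.4380 8.6563 1.4946 0.0000
76.1041 64.0611 49.8105 32.9475 14.5872 3.0732 0.0000 0.0000
81.4068 70.3358 57.2354 41.7336 23.3900 6.3191 0.0000 0.0000 0.0000
86.2814 76.1041 64.0611 49.8105 32.9475 12.9933 0.0000 0.0000 0.0000 0.0000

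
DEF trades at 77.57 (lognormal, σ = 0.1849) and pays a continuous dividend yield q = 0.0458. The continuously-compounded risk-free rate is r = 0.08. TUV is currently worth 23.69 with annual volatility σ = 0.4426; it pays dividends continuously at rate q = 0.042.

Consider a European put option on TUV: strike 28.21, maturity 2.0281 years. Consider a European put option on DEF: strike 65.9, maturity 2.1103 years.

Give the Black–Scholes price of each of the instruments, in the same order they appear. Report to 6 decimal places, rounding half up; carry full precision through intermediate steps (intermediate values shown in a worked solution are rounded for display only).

price(TUV put K=28.21) = 6.837164
price(DEF put K=65.9) = 1.755865

[TUV put K=28.21]
σ√T = 0.4426·√2.0281 = 0.630313
d₁ = (ln(S/K) + (r−q+σ²/2)T) / (σ√T) = (ln(23.69/28.21) + (0.08−0.042+0.4426²/2)·2.0281) / 0.630313 = (-0.174624 + 0.275715) / 0.630313 = 0.160383
d₂ = d₁ − σ√T = 0.160383 − 0.630313 = -0.469930
e^{−rT} = 0.850230
e^{−qT} = 0.918347
N(−d₁) = 0.436290,  N(−d₂) = 0.680797
price = K·e^{−rT}·N(−d₂) − S·e^{−qT}·N(−d₁) = 16.328925 − 9.491760 = 6.837164
[DEF put K=65.9]
σ√T = 0.1849·√2.1103 = 0.268602
d₁ = (ln(S/K) + (r−q+σ²/2)T) / (σ√T) = (ln(77.57/65.9) + (0.08−0.0458+0.1849²/2)·2.1103) / 0.268602 = (0.163042 + 0.108246) / 0.268602 = 1.010001
d₂ = d₁ − σ√T = 1.010001 − 0.268602 = 0.741399
e^{−rT} = 0.844658
e^{−qT} = 0.907872
N(−d₁) = 0.156247,  N(−d₂) = 0.229226
price = K·e^{−rT}·N(−d₂) − S·e^{−qT}·N(−d₁) = 12.759382 − 11.003517 = 1.755865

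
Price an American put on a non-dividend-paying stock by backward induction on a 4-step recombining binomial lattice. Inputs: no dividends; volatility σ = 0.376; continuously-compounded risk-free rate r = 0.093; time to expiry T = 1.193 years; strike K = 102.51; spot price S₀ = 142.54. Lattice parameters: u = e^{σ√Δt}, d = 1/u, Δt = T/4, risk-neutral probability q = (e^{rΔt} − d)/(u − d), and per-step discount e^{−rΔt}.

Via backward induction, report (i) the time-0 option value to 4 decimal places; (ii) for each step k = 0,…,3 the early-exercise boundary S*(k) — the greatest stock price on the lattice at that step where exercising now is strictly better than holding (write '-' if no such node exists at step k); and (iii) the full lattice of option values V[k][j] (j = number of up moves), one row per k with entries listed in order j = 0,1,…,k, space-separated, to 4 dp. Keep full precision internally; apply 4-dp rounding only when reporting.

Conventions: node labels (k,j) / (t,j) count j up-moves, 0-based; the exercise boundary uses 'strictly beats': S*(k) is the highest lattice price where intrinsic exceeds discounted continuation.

price = 3.8977
boundary = - - - 76.9839
tree:
3.8977
7.4085 0.8279
13.8803 1.7618 0.0000
25.5261 3.7491 0.0000 0.0000
39.8167 7.9780 0.0000 0.0000 0.0000

params: Δt=0.29825 u=1.22795 d=0.81437 q=0.51685 e^(-rΔt)=0.97264
t_4 payoffs: 39.8167 7.9780 0.0000 0.0000 0.0000
t_3: node(3,0) S=76.9839 payoff=25.5261 vs cont=22.7218 → 25.5261 [stop]  node(3,1) S=116.0801 payoff=0.0000 vs cont=3.7491 → 3.7491 [wait]  node(3,2) S=175.0313 payoff=0.0000 vs cont=0.0000 → 0.0000 [wait]  node(3,3) S=263.9208 payoff=0.0000 vs cont=0.0000 → 0.0000 [wait]  ⇒ S*(3)=76.9839
t_2: node(2,0) S=94.5320 payoff=7.9780 vs cont=13.8803 → 13.8803 [wait]  node(2,1) S=142.5400 payoff=0.0000 vs cont=1.7618 → 1.7618 [wait]  node(2,2) S=214.9288 payoff=0.0000 vs cont=0.0000 → 0.0000 [wait]  ⇒ S*(2)=-
t_1: node(1,0) S=116.0801 payoff=0.0000 vs cont=7.4085 → 7.4085 [wait]  node(1,1) S=175.0313 payoff=0.0000 vs cont=0.8279 → 0.8279 [wait]  ⇒ S*(1)=-
t_0: node(0,0) S=142.5400 payoff=0.0000 vs cont=3.8977 → 3.8977 [wait]  ⇒ S*(0)=-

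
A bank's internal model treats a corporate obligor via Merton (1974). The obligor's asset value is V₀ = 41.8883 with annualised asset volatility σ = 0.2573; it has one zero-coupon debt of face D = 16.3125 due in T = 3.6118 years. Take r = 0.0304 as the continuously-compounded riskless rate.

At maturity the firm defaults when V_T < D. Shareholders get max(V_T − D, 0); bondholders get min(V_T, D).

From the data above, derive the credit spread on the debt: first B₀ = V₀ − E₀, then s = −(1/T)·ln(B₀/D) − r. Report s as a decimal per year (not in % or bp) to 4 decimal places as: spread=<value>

spread=0.0013

Equity is a call on the firm's assets struck at D = 16.3125:
d₁ = [ln(V₀/D) + (r + σ²/2)T] / (σ√T)
   = [ln(41.8883/16.3125) + (0.0304 + 0.5·0.2573²)·3.6118] / (0.2573·√3.6118)
   = [0.943075 + 0.229355] / 0.488992 = 2.397647
d₂ = d₁ − σ√T = 2.397647 − 0.488992 = 1.908656
N(d₁) = 0.991750,  N(d₂) = 0.971847,  e^(−rT) = 0.896014
E₀ = V₀·N(d₁) − D·e^(−rT)·N(d₂)
   = 41.8883·0.991750 − 16.3125·0.896014·0.971847 = 27.337965
B₀ = V₀ − E₀ = 41.8883 − 27.337965 = 14.550335
spread = −(1/T)·ln(B₀/D) − r = −(1/3.6118)·ln(14.550335/16.3125) − 0.0304 = 0.00125116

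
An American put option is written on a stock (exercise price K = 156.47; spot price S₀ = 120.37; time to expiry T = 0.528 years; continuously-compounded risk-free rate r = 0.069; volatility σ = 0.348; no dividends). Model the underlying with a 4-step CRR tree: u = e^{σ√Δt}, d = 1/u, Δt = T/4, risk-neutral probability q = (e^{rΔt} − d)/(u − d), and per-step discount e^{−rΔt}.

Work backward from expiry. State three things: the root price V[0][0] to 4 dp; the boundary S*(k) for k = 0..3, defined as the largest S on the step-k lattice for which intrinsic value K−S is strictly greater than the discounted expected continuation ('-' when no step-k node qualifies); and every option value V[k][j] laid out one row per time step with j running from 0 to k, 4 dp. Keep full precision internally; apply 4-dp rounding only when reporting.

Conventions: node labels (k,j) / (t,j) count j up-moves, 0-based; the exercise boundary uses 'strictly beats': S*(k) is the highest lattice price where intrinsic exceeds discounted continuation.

price = 36.1346
boundary = - 106.0739 120.3700 136.5929
tree:
36.1346
50.3961 22.7839
62.9943 36.1000 10.1197
74.0963 50.3961 19.8771 0.7206
83.8797 62.9943 36.1000 1.4677 0.0000

params: Δt=0.13200 u=1.13478 d=0.88123 q=0.50452 e^(-rΔt)=0.99093
t_4 payoffs: 83.8797 62.9943 36.1000 1.4677 0.0000
t_3: node(3,0) S=82.3737 payoff=74.0963 vs cont=72.6776 → 74.0963 [stop]  node(3,1) S=106.0739 payoff=50.3961 vs cont=48.9775 → 50.3961 [stop]  node(3,2) S=136.5929 payoff=19.8771 vs cont=18.4584 → 19.8771 [stop]  node(3,3) S=175.8927 payoff=0.0000 vs cont=0.7206 → 0.7206 [wait]  ⇒ S*(3)=136.5929
t_2: node(2,0) S=93.4757 payoff=62.9943 vs cont=61.5757 → 62.9943 [stop]  node(2,1) S=120.3700 payoff=36.1000 vs cont=34.6813 → 36.1000 [stop]  node(2,2) S=155.0023 payoff=1.4677 vs cont=10.1197 → 10.1197 [wait]  ⇒ S*(2)=120.3700
t_1: node(1,0) S=106.0739 payoff=50.3961 vs cont=48.9775 → 50.3961 [stop]  node(1,1) S=136.5929 payoff=19.8771 vs cont=22.7839 → 22.7839 [wait]  ⇒ S*(1)=106.0739
t_0: node(0,0) S=120.3700 payoff=36.1000 vs cont=36.1346 → 36.1346 [wait]  ⇒ S*(0)=-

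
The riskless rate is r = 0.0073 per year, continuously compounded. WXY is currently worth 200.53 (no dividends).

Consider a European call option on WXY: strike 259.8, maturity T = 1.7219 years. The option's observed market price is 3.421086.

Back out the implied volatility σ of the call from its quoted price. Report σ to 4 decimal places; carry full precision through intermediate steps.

At σ = 0.1699 the Black–Scholes value reproduces the quote:
σ√T = 0.1699·√1.7219 = 0.222945
d₁ = (ln(S/K) + (r+σ²/2)T) / (σ√T) = (ln(200.53/259.8) + (0.0073+0.1699²/2)·1.7219) / 0.222945 = (-0.258948 + 0.037422) / 0.222945 = -0.993637
d₂ = d₁ − σ√T = -0.993637 − 0.222945 = -1.216582
e^{−rT} = 0.987509
N(d₁) = 0.160200,  N(d₂) = 0.111882
V = S·N(d₁) − K·e^{−rT}·N(d₂) = 32.124872 − 28.703786 = 3.421086 (equal to the quote); since ∂V/∂σ > 0 for all σ, the implied volatility is unique

sigma = 0.1699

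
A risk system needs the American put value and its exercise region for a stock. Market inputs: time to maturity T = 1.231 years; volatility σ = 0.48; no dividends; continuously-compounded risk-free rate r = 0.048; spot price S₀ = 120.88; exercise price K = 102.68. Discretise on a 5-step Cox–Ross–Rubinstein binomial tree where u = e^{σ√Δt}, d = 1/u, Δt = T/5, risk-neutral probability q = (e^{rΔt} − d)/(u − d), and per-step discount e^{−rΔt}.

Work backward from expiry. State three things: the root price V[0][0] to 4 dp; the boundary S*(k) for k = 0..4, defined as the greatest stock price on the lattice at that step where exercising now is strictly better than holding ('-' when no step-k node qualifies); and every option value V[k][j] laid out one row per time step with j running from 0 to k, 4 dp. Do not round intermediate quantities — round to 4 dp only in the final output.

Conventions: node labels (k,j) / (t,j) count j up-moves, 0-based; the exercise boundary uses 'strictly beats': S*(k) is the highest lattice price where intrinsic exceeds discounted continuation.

Δt=0.24620  u=1.26892  d=0.78807  q=0.46546  discount=0.98825
step 5 (expiry): payoffs max(K−S,0) = 65.9368 43.5173 7.4182 0.0000 0.0000 0.0000
step 4: (k=4,j=0): S=46.6243, K−S=56.0557, hold=54.8494 ⇒ V=56.0557 exercise | (k=4,j=1): S=75.0729, K−S=27.6071, hold=26.4008 ⇒ V=27.6071 exercise | (k=4,j=2): S=120.8800, K−S=0.0000, hold=3.9187 ⇒ V=3.9187 continue | (k=4,j=3): S=194.6370, K−S=0.0000, hold=0.0000 ⇒ V=0.0000 continue | (k=4,j=4): S=313.3981, K−S=0.0000, hold=0.0000 ⇒ V=0.0000 continue  boundary S*=75.0729
step 3: (k=3,j=0): S=59.1627, K−S=43.5173, hold=42.3110 ⇒ V=43.5173 exercise | (k=3,j=1): S=95.2618, K−S=7.4182, hold=16.3863 ⇒ V=16.3863 continue | (k=3,j=2): S=153.3875, K−S=0.0000, hold=2.0701 ⇒ V=2.0701 continue | (k=3,j=3): S=246.9795, K−S=0.0000, hold=0.0000 ⇒ V=0.0000 continue  boundary S*=59.1627
step 2: (k=2,j=0): S=75.0729, K−S=27.6071, hold=30.5260 ⇒ V=30.5260 continue | (k=2,j=1): S=120.8800, K−S=0.0000, hold=9.6085 ⇒ V=9.6085 continue | (k=2,j=2): S=194.6370, K−S=0.0000, hold=1.0936 ⇒ V=1.0936 continue  boundary S*=-
step 1: (k=1,j=0): S=95.2618, K−S=7.4182, hold=20.5455 ⇒ V=20.5455 continue | (k=1,j=1): S=153.3875, K−S=0.0000, hold=5.5788 ⇒ V=5.5788 continue  boundary S*=-
step 0: (k=0,j=0): S=120.8800, K−S=0.0000, hold=13.4196 ⇒ V=13.4196 continue  boundary S*=-

price = 13.4196
boundary = - - - 59.1627 75.0729
tree:
13.4196
20.5455 5.5788
30.5260 9.6085 1.0936
43.5173 16.3863 2.0701 0.0000
56.0557 27.6071 3.9187 0.0000 0.0000
65.9368 43.5173 7.4182 0.0000 0.0000 0.0000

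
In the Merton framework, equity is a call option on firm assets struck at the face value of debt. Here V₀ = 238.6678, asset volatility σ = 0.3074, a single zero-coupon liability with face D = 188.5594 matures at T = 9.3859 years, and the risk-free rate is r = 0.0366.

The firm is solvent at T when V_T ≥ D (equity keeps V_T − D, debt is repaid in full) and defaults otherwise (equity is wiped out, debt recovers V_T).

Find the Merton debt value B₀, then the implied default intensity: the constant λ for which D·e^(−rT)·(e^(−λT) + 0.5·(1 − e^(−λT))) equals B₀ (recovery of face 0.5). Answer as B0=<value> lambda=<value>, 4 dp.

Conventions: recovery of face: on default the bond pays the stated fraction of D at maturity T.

B0=107.6511 lambda=0.0527

Equity is a call on the firm's assets struck at D = 188.5594:
d₁ = [ln(V₀/D) + (r + σ²/2)T] / (σ√T)
   = [ln(238.6678/188.5594) + (0.0366 + 0.5·0.3074²)·9.3859] / (0.3074·√9.3859)
   = [0.235660 + 0.786983] / 0.941763 = 1.085881
d₂ = d₁ − σ√T = 1.085881 − 0.941763 = 0.144117
N(d₁) = 0.861234,  N(d₂) = 0.557296,  e^(−rT) = 0.709267
E₀ = V₀·N(d₁) − D·e^(−rT)·N(d₂)
   = 238.6678·0.861234 − 188.5594·0.709267·0.557296 = 131.016707
B₀ = V₀ − E₀ = 238.6678 − 131.016707 = 107.651093
e^(−λT) = (B₀·e^(rT)/D − 0.5)/(1 − 0.5) = (107.6511·1.409907/188.5594 − 0.5)/0.5 = 0.60987009
λ = −ln(0.60987009)/9.3859 = 0.052686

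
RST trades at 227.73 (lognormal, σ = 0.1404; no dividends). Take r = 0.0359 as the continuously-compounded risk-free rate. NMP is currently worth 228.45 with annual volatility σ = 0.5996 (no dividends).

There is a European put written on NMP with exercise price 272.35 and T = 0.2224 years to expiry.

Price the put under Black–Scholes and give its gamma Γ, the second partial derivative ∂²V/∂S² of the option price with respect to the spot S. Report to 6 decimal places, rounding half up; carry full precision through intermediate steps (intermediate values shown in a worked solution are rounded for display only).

price = 53.647809
Γ = 0.005576

σ√T = 0.5996·√0.2224 = 0.282767
d₁ = (ln(S/K) + (r+σ²/2)T) / (σ√T) = (ln(228.45/272.35) + (0.0359+0.5996²/2)·0.2224) / 0.282767 = (-0.175771 + 0.047963) / 0.282767 = -0.451990
d₂ = d₁ − σ√T = -0.451990 − 0.282767 = -0.734757
e^{−rT} = 0.992048
N(−d₁) = 0.674362,  N(−d₂) = 0.768756
Put price V = K·e^{−rT}·N(−d₂) − S·N(−d₁) = 207.705755 − 154.057946 = 53.647809
φ(d₁) = (1/√(2π))·e^{−d₁²/2} = 0.360204
Γ = φ(d₁) / (S·σ·√T) = 0.005576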